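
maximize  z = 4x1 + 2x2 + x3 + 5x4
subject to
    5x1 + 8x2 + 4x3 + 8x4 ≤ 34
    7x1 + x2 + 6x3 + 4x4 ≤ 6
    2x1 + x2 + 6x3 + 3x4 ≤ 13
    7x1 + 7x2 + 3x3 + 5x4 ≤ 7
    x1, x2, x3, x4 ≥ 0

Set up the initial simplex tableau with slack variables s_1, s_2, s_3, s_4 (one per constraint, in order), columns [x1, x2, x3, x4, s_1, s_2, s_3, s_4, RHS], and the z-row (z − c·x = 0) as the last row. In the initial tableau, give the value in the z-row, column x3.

-1

The z-row carries the negated objective coefficients: the x3 entry is -1.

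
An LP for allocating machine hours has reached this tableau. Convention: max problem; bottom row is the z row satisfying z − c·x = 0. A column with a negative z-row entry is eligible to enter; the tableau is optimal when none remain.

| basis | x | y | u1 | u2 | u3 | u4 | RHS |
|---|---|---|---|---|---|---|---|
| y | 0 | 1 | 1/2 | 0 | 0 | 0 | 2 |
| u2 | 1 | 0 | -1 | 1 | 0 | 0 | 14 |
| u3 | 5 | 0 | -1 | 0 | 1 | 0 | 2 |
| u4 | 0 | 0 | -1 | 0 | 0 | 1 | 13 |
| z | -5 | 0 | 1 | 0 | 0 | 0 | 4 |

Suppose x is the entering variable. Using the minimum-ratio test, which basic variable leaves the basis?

u3

Column x entries and ratios — y: 0 ≤ 0, skip; u2: 14/1 = 14; u3: 2/5 = 2/5; u4: 0 ≤ 0, skip.
Smallest ratio is 2/5 in the row of u3, so u3 leaves.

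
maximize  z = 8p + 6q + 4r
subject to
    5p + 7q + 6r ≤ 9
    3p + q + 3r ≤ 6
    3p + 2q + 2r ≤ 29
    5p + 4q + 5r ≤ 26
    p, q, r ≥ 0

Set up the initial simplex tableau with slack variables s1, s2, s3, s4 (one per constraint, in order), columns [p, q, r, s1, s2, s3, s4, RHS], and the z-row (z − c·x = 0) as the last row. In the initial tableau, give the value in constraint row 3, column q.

Constraint 3 has coefficient 2 on q.

2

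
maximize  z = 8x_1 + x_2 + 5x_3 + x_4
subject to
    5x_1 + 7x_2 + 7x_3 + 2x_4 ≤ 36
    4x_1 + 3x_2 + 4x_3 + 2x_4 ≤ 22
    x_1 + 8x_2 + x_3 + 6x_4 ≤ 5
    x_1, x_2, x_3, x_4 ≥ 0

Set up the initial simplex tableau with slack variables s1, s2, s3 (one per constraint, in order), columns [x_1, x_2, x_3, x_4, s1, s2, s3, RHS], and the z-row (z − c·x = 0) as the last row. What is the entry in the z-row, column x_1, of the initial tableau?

-8

The z-row carries the negated objective coefficients: the x_1 entry is -8.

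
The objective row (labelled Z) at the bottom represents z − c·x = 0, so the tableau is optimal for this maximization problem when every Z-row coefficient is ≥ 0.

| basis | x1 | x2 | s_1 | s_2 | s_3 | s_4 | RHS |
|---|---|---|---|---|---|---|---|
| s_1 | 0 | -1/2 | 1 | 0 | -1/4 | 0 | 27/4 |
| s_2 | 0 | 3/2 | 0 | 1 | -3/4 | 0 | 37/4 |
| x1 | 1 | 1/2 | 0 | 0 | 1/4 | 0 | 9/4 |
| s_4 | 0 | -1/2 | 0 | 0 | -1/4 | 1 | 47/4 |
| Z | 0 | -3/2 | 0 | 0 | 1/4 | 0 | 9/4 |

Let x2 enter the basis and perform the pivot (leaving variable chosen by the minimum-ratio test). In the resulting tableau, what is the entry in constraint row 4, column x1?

Ratio test on column x2 — row 1: entry -1/2 ≤ 0; row 2: (37/4)/(3/2) = 37/6; row 3: (9/4)/(1/2) = 9/2; row 4: entry -1/2 ≤ 0. Minimum is 9/2 at row 3 (x1 leaves); pivot element 1/2.
Divide row 3 by 1/2; eliminate column x2 from the other rows.
Row 4 update in column x1: 0 − (-1/2)·2 = 1.

1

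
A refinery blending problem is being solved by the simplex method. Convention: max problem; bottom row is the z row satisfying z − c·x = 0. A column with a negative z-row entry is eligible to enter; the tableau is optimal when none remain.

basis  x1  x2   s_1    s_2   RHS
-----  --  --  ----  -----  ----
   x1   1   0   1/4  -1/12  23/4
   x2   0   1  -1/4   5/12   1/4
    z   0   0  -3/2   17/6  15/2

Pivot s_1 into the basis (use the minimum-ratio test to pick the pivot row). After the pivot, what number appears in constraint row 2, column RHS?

Ratio test on column s_1 — row 1: (23/4)/(1/4) = 23; row 2: entry -1/4 ≤ 0. Minimum is 23 at row 1 (x1 leaves); pivot element 1/4.
Divide row 1 by 1/4; eliminate column s_1 from the other rows.
Row 2 update in column RHS: 1/4 − (-1/4)·23 = 6.

6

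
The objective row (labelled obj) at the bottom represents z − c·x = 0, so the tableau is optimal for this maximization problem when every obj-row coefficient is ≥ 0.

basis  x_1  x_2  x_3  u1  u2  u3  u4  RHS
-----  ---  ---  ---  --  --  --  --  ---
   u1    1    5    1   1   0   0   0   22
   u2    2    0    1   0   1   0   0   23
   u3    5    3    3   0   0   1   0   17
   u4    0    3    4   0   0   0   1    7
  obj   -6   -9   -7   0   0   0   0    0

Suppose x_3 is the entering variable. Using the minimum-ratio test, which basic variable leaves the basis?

Column x_3 entries and ratios — u1: 22/1 = 22; u2: 23/1 = 23; u3: 17/3 = 17/3; u4: 7/4 = 7/4.
Smallest ratio is 7/4 in the row of u4, so u4 leaves.

u4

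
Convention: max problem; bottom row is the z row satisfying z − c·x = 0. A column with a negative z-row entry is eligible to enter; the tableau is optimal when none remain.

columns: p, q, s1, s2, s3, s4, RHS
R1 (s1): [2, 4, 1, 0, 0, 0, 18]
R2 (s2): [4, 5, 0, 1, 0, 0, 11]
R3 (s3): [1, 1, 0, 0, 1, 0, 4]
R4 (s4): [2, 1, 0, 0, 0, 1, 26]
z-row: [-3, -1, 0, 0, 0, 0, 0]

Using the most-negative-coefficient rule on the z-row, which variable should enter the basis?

Negative z-row entries: p: -3, q: -1.
The most negative is -3 in column p, so p enters.

p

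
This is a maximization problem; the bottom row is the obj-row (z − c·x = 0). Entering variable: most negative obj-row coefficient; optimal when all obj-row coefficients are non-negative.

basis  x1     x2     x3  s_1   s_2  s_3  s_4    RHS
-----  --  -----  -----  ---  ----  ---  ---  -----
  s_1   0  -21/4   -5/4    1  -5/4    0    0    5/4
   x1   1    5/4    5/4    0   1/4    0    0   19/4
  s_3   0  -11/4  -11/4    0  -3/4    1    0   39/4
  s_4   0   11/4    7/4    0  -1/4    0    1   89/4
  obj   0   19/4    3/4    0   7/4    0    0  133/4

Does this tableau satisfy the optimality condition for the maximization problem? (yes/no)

yes

Every obj-row coefficient is ≥ 0, so the tableau is optimal.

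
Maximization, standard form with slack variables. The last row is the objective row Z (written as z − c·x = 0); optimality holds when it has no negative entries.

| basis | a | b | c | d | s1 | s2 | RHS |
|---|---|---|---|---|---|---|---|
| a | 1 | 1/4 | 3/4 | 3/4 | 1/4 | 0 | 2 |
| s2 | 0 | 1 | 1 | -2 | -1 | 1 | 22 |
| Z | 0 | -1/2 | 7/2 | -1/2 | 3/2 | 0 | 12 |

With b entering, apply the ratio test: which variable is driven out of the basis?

Column b entries and ratios — a: 2/(1/4) = 8; s2: 22/1 = 22.
Smallest ratio is 8 in the row of a, so a leaves.

a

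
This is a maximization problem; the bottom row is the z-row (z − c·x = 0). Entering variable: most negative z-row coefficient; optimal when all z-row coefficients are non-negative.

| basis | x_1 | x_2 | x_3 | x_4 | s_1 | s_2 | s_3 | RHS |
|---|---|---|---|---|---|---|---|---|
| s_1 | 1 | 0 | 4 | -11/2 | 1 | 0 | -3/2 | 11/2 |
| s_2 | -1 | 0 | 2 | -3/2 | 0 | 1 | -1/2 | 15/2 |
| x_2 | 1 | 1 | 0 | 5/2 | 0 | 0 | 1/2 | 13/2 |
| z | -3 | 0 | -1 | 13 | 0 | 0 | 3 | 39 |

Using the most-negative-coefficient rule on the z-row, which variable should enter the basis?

x_1

Negative z-row entries: x_1: -3, x_3: -1.
The most negative is -3 in column x_1, so x_1 enters.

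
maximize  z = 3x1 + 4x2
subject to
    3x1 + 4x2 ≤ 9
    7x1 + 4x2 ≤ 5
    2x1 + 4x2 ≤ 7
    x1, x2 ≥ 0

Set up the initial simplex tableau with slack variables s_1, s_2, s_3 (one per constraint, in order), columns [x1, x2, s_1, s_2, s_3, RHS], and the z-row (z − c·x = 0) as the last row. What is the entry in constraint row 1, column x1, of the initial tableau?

3

Constraint 1 has coefficient 3 on x1.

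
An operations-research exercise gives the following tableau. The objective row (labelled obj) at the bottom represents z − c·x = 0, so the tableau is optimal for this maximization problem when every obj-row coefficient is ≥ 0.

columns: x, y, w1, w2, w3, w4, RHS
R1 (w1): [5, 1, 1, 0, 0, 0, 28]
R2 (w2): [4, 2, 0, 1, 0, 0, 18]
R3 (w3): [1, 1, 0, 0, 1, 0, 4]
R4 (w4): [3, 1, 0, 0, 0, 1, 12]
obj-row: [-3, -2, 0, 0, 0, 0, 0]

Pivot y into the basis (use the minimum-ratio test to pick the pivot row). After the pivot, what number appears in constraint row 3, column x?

1

Ratio test on column y — row 1: 28/1 = 28; row 2: 18/2 = 9; row 3: 4/1 = 4; row 4: 12/1 = 12. Minimum is 4 at row 3 (w3 leaves); pivot element 1.
Divide row 3 by 1; eliminate column y from the other rows.
In the new row 3, the x entry is the old entry divided by the pivot: 1/1 = 1.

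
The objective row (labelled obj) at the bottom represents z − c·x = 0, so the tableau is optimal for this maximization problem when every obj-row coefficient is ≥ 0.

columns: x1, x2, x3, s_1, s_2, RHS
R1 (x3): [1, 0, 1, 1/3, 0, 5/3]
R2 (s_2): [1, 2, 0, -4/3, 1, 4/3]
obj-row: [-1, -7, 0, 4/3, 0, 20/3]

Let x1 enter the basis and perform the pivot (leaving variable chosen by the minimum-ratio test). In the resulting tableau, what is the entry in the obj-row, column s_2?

1

Ratio test on column x1 — row 1: (5/3)/1 = 5/3; row 2: (4/3)/1 = 4/3. Minimum is 4/3 at row 2 (s_2 leaves); pivot element 1.
Divide row 2 by 1; eliminate column x1 from the other rows.
obj-row update in column s_2: 0 − (-1)·1 = 1.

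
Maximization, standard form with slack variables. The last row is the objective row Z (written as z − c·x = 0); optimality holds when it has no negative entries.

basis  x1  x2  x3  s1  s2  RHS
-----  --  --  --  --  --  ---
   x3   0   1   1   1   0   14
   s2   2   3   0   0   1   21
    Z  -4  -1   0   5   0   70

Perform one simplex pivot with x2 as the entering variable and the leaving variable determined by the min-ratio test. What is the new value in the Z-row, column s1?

Ratio test on column x2 — row 1: 14/1 = 14; row 2: 21/3 = 7. Minimum is 7 at row 2 (s2 leaves); pivot element 3.
Divide row 2 by 3; eliminate column x2 from the other rows.
Z-row update in column s1: 5 − (-1)·0 = 5.

5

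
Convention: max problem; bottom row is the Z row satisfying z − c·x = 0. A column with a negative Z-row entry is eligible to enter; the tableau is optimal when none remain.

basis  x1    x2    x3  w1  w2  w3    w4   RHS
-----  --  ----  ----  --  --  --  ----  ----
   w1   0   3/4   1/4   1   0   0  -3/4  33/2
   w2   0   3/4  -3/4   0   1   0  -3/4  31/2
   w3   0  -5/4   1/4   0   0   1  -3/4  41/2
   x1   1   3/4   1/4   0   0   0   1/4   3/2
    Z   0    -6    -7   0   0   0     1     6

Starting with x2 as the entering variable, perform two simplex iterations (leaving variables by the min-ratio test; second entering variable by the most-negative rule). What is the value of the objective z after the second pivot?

Ratio test on column x2 — row 1: (33/2)/(3/4) = 22; row 2: (31/2)/(3/4) = 62/3; row 3: entry -5/4 ≤ 0; row 4: (3/2)/(3/4) = 2. Minimum is 2 at row 4 (x1 leaves); pivot element 3/4.
Pivot on row 4; the Z-row RHS becomes 6 − (-6)·2 = 18.
Next entering variable (most negative Z-row entry -5): x3.
Ratio test on column x3 — row 1: entry 0 ≤ 0; row 2: entry -1 ≤ 0; row 3: 23/(2/3) = 69/2; row 4: 2/(1/3) = 6. Minimum is 6 at row 4 (x2 leaves); pivot element 1/3.
After the second pivot the Z-row RHS is 18 − (-5)·6 = 48.

48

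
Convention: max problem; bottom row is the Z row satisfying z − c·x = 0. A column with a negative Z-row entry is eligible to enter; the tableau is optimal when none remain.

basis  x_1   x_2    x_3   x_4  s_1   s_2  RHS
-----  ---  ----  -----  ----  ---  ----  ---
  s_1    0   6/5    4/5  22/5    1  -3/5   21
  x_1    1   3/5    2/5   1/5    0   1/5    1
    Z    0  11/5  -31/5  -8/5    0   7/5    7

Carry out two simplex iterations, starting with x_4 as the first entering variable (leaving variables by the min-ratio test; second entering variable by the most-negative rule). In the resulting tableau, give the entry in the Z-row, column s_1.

Ratio test on column x_4 — row 1: 21/(22/5) = 105/22; row 2: 1/(1/5) = 5. Minimum is 105/22 at row 1 (s_1 leaves); pivot element 22/5.
Divide row 1 by 22/5; eliminate column x_4 from the other rows.
Second iteration: most negative Z-row entry is -65/11 in column x_3, so x_3 enters.
Ratio test on column x_3 — row 1: (105/22)/(2/11) = 105/4; row 2: (1/22)/(4/11) = 1/8. Minimum is 1/8 at row 2 (x_1 leaves); pivot element 4/11.
Divide row 2 by 4/11; eliminate column x_3 from the other rows.
After both pivots, the entry at the Z-row, column s_1 is -3/8.

-3/8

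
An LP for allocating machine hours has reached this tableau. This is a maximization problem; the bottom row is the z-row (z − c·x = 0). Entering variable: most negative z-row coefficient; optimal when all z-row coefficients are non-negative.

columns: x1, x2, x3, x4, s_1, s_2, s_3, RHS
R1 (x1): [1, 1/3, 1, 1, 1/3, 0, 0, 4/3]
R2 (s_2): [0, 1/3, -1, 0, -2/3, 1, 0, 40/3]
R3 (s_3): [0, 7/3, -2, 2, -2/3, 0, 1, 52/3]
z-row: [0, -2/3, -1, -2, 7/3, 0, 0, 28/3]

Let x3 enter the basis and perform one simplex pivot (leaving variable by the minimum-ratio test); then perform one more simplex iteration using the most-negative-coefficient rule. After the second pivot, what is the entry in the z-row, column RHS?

Ratio test on column x3 — row 1: (4/3)/1 = 4/3; row 2: entry -1 ≤ 0; row 3: entry -2 ≤ 0. Minimum is 4/3 at row 1 (x1 leaves); pivot element 1.
Divide row 1 by 1; eliminate column x3 from the other rows.
Second iteration: most negative z-row entry is -1 in column x4, so x4 enters.
Ratio test on column x4 — row 1: (4/3)/1 = 4/3; row 2: (44/3)/1 = 44/3; row 3: 20/4 = 5. Minimum is 4/3 at row 1 (x3 leaves); pivot element 1.
Divide row 1 by 1; eliminate column x4 from the other rows.
After both pivots, the entry at the z-row, column RHS is 12.

12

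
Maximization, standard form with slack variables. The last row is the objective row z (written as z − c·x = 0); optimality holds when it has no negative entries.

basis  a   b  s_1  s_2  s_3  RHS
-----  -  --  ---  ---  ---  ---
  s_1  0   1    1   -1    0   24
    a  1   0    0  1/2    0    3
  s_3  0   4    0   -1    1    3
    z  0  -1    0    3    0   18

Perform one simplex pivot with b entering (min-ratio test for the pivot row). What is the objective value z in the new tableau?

75/4

Ratio test on column b — row 1: 24/1 = 24; row 2: entry 0 ≤ 0; row 3: 3/4 = 3/4. Minimum is 3/4 at row 3 (s_3 leaves); pivot element 4.
Pivot on row 3; the z-row RHS becomes 18 − (-1)·(3/4) = 75/4.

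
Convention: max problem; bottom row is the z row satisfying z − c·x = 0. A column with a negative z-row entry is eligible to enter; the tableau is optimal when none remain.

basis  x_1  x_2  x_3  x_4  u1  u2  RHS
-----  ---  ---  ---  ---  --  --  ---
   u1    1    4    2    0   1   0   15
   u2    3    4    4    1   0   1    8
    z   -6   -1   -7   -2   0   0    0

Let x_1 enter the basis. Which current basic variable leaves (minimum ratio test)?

u2

Column x_1 entries and ratios — u1: 15/1 = 15; u2: 8/3 = 8/3.
Smallest ratio is 8/3 in the row of u2, so u2 leaves.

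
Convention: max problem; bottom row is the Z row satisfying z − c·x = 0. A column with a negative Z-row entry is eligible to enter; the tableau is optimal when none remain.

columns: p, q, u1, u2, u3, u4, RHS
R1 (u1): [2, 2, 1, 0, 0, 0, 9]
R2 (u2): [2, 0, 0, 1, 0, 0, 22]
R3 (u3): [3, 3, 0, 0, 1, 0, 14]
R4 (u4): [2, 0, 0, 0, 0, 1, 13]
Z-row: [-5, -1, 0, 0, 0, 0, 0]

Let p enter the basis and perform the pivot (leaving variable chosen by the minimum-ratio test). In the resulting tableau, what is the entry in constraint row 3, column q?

0

Ratio test on column p — row 1: 9/2 = 9/2; row 2: 22/2 = 11; row 3: 14/3 = 14/3; row 4: 13/2 = 13/2. Minimum is 9/2 at row 1 (u1 leaves); pivot element 2.
Divide row 1 by 2; eliminate column p from the other rows.
Row 3 update in column q: 3 − 3·1 = 0.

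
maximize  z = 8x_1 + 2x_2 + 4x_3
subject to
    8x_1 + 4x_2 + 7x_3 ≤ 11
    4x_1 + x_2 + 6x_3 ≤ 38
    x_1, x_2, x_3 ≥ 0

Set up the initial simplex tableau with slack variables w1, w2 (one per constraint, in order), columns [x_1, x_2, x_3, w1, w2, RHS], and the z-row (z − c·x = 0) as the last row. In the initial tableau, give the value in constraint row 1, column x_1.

Constraint 1 has coefficient 8 on x_1.

8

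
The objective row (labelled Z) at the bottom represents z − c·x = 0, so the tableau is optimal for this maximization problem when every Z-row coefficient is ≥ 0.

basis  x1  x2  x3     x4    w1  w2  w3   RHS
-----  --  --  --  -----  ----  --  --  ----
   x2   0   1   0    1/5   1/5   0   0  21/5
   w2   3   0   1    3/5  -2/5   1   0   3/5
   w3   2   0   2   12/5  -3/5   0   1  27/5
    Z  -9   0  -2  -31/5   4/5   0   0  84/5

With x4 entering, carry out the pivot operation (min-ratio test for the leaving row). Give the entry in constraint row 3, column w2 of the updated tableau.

-4

Ratio test on column x4 — row 1: (21/5)/(1/5) = 21; row 2: (3/5)/(3/5) = 1; row 3: (27/5)/(12/5) = 9/4. Minimum is 1 at row 2 (w2 leaves); pivot element 3/5.
Divide row 2 by 3/5; eliminate column x4 from the other rows.
Row 3 update in column w2: 0 − (12/5)·(5/3) = -4.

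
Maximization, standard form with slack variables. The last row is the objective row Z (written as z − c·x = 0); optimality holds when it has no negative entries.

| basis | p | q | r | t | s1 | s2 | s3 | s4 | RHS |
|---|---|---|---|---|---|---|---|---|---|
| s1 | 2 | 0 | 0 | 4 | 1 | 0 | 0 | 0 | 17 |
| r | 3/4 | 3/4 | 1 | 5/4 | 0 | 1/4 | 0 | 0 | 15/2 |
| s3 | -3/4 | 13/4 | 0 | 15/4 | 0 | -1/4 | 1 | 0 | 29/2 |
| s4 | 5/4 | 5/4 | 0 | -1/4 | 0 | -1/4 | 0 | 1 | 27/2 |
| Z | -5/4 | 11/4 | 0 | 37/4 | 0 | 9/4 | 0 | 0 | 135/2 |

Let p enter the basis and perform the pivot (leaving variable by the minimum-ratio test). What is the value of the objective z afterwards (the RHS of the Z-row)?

625/8

Ratio test on column p — row 1: 17/2 = 17/2; row 2: (15/2)/(3/4) = 10; row 3: entry -3/4 ≤ 0; row 4: (27/2)/(5/4) = 54/5. Minimum is 17/2 at row 1 (s1 leaves); pivot element 2.
Pivot on row 1; the Z-row RHS becomes 135/2 − (-5/4)·(17/2) = 625/8.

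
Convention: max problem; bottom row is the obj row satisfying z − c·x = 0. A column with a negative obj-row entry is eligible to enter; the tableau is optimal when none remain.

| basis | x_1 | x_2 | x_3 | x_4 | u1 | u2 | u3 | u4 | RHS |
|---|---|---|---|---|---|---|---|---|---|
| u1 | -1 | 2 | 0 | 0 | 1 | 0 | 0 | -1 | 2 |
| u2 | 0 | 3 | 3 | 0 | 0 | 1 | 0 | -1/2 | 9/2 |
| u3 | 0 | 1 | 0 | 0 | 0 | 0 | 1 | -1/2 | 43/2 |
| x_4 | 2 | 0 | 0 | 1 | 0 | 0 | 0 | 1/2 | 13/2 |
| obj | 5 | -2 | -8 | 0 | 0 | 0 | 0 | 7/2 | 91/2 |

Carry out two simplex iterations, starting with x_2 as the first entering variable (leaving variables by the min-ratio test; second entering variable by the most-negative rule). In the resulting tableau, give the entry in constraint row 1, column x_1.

Ratio test on column x_2 — row 1: 2/2 = 1; row 2: (9/2)/3 = 3/2; row 3: (43/2)/1 = 43/2; row 4: entry 0 ≤ 0. Minimum is 1 at row 1 (u1 leaves); pivot element 2.
Divide row 1 by 2; eliminate column x_2 from the other rows.
Second iteration: most negative obj-row entry is -8 in column x_3, so x_3 enters.
Ratio test on column x_3 — row 1: entry 0 ≤ 0; row 2: (3/2)/3 = 1/2; row 3: entry 0 ≤ 0; row 4: entry 0 ≤ 0. Minimum is 1/2 at row 2 (u2 leaves); pivot element 3.
Divide row 2 by 3; eliminate column x_3 from the other rows.
After both pivots, the entry at constraint row 1, column x_1 is -1/2.

-1/2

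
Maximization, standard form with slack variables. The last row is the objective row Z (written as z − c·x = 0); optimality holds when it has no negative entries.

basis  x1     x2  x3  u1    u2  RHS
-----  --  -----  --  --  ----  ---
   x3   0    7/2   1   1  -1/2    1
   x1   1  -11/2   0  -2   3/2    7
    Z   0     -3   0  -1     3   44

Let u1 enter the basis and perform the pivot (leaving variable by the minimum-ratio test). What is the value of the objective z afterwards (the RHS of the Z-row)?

Ratio test on column u1 — row 1: 1/1 = 1; row 2: entry -2 ≤ 0. Minimum is 1 at row 1 (x3 leaves); pivot element 1.
Pivot on row 1; the Z-row RHS becomes 44 − (-1)·1 = 45.

45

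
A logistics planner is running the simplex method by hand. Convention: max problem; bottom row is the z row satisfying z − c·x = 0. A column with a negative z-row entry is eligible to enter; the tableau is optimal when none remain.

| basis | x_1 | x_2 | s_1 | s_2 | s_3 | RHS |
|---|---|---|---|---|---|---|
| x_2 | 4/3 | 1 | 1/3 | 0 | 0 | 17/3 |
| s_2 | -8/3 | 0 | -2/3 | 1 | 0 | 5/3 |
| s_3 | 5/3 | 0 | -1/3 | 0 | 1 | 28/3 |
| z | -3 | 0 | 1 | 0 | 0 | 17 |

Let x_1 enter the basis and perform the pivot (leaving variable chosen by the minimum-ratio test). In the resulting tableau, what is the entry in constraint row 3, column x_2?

-5/4

Ratio test on column x_1 — row 1: (17/3)/(4/3) = 17/4; row 2: entry -8/3 ≤ 0; row 3: (28/3)/(5/3) = 28/5. Minimum is 17/4 at row 1 (x_2 leaves); pivot element 4/3.
Divide row 1 by 4/3; eliminate column x_1 from the other rows.
Row 3 update in column x_2: 0 − (5/3)·(3/4) = -5/4.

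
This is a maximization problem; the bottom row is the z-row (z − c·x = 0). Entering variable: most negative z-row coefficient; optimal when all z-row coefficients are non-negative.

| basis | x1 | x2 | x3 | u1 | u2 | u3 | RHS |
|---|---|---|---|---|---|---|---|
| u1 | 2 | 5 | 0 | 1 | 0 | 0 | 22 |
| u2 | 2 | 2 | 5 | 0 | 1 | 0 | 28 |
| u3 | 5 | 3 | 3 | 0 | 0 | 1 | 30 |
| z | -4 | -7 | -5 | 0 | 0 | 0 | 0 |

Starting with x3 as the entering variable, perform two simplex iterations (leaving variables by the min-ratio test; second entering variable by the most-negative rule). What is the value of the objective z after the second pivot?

Ratio test on column x3 — row 1: entry 0 ≤ 0; row 2: 28/5 = 28/5; row 3: 30/3 = 10. Minimum is 28/5 at row 2 (u2 leaves); pivot element 5.
Pivot on row 2; the z-row RHS becomes 0 − (-5)·(28/5) = 28.
Next entering variable (most negative z-row entry -5): x2.
Ratio test on column x2 — row 1: 22/5 = 22/5; row 2: (28/5)/(2/5) = 14; row 3: (66/5)/(9/5) = 22/3. Minimum is 22/5 at row 1 (u1 leaves); pivot element 5.
After the second pivot the z-row RHS is 28 − (-5)·(22/5) = 50.

50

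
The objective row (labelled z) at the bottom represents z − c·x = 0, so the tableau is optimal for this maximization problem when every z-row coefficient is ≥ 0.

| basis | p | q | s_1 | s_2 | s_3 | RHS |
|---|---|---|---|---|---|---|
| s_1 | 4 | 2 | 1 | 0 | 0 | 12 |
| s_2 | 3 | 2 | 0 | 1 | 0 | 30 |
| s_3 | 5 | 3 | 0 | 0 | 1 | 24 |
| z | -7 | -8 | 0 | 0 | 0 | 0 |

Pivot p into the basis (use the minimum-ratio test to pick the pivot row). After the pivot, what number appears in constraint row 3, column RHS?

9

Ratio test on column p — row 1: 12/4 = 3; row 2: 30/3 = 10; row 3: 24/5 = 24/5. Minimum is 3 at row 1 (s_1 leaves); pivot element 4.
Divide row 1 by 4; eliminate column p from the other rows.
Row 3 update in column RHS: 24 − 5·3 = 9.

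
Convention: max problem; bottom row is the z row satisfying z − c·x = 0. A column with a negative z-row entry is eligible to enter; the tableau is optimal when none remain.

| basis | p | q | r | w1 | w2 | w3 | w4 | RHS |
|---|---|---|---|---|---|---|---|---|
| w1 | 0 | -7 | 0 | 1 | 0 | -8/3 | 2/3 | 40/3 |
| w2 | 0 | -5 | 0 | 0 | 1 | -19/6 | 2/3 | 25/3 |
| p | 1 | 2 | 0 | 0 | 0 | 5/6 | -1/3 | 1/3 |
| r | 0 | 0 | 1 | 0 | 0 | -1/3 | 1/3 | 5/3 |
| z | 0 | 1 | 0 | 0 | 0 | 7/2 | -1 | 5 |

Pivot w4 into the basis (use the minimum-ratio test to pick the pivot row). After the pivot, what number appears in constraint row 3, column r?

Ratio test on column w4 — row 1: (40/3)/(2/3) = 20; row 2: (25/3)/(2/3) = 25/2; row 3: entry -1/3 ≤ 0; row 4: (5/3)/(1/3) = 5. Minimum is 5 at row 4 (r leaves); pivot element 1/3.
Divide row 4 by 1/3; eliminate column w4 from the other rows.
Row 3 update in column r: 0 − (-1/3)·3 = 1.

1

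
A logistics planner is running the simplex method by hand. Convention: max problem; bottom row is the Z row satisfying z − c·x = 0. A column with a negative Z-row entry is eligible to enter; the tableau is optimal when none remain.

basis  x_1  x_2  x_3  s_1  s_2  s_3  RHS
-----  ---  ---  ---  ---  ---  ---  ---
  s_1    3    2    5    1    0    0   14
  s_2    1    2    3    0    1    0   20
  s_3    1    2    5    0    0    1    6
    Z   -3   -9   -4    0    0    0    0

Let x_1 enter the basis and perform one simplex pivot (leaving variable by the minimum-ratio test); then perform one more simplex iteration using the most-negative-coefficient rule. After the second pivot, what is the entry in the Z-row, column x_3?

37/2

Ratio test on column x_1 — row 1: 14/3 = 14/3; row 2: 20/1 = 20; row 3: 6/1 = 6. Minimum is 14/3 at row 1 (s_1 leaves); pivot element 3.
Divide row 1 by 3; eliminate column x_1 from the other rows.
Second iteration: most negative Z-row entry is -7 in column x_2, so x_2 enters.
Ratio test on column x_2 — row 1: (14/3)/(2/3) = 7; row 2: (46/3)/(4/3) = 23/2; row 3: (4/3)/(4/3) = 1. Minimum is 1 at row 3 (s_3 leaves); pivot element 4/3.
Divide row 3 by 4/3; eliminate column x_2 from the other rows.
After both pivots, the entry at the Z-row, column x_3 is 37/2.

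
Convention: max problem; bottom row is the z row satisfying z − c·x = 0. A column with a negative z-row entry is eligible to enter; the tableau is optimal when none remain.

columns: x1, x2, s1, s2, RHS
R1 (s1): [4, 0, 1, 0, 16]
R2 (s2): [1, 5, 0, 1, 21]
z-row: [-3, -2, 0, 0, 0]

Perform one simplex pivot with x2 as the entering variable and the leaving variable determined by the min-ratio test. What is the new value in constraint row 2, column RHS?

21/5

Ratio test on column x2 — row 1: entry 0 ≤ 0; row 2: 21/5 = 21/5. Minimum is 21/5 at row 2 (s2 leaves); pivot element 5.
Divide row 2 by 5; eliminate column x2 from the other rows.
In the new row 2, the RHS entry is the old entry divided by the pivot: 21/5 = 21/5.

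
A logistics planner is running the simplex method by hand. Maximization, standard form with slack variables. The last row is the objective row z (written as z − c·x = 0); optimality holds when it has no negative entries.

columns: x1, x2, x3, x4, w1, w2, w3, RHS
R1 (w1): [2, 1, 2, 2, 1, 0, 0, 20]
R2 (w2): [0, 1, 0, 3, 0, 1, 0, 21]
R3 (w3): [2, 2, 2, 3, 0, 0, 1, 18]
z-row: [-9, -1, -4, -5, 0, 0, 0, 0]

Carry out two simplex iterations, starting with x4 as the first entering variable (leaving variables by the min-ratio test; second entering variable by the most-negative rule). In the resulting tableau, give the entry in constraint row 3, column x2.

1

Ratio test on column x4 — row 1: 20/2 = 10; row 2: 21/3 = 7; row 3: 18/3 = 6. Minimum is 6 at row 3 (w3 leaves); pivot element 3.
Divide row 3 by 3; eliminate column x4 from the other rows.
Second iteration: most negative z-row entry is -17/3 in column x1, so x1 enters.
Ratio test on column x1 — row 1: 8/(2/3) = 12; row 2: entry -2 ≤ 0; row 3: 6/(2/3) = 9. Minimum is 9 at row 3 (x4 leaves); pivot element 2/3.
Divide row 3 by 2/3; eliminate column x1 from the other rows.
After both pivots, the entry at constraint row 3, column x2 is 1.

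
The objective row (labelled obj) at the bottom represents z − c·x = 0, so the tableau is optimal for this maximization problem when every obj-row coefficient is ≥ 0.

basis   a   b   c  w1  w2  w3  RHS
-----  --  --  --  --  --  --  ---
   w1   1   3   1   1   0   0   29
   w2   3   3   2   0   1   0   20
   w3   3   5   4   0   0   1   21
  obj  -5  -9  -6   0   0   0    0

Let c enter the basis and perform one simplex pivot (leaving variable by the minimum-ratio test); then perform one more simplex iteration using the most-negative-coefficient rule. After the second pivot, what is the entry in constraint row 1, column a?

Ratio test on column c — row 1: 29/1 = 29; row 2: 20/2 = 10; row 3: 21/4 = 21/4. Minimum is 21/4 at row 3 (w3 leaves); pivot element 4.
Divide row 3 by 4; eliminate column c from the other rows.
Second iteration: most negative obj-row entry is -3/2 in column b, so b enters.
Ratio test on column b — row 1: (95/4)/(7/4) = 95/7; row 2: (19/2)/(1/2) = 19; row 3: (21/4)/(5/4) = 21/5. Minimum is 21/5 at row 3 (c leaves); pivot element 5/4.
Divide row 3 by 5/4; eliminate column b from the other rows.
After both pivots, the entry at constraint row 1, column a is -4/5.

-4/5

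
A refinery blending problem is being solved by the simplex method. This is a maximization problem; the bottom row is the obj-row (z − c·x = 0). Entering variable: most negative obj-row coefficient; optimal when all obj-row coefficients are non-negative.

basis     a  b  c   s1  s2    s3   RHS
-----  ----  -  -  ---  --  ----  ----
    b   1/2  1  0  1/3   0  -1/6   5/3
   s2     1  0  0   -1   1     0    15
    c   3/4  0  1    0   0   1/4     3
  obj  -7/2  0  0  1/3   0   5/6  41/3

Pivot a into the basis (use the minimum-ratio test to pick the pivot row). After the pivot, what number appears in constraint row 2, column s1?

Ratio test on column a — row 1: (5/3)/(1/2) = 10/3; row 2: 15/1 = 15; row 3: 3/(3/4) = 4. Minimum is 10/3 at row 1 (b leaves); pivot element 1/2.
Divide row 1 by 1/2; eliminate column a from the other rows.
Row 2 update in column s1: -1 − 1·(2/3) = -5/3.

-5/3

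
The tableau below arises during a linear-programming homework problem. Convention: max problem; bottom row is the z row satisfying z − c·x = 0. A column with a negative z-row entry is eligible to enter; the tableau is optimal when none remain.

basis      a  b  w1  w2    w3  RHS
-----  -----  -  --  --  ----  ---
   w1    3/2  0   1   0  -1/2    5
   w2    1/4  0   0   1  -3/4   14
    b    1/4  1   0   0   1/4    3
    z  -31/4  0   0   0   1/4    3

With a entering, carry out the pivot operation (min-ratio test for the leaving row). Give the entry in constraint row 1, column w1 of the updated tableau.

2/3

Ratio test on column a — row 1: 5/(3/2) = 10/3; row 2: 14/(1/4) = 56; row 3: 3/(1/4) = 12. Minimum is 10/3 at row 1 (w1 leaves); pivot element 3/2.
Divide row 1 by 3/2; eliminate column a from the other rows.
In the new row 1, the w1 entry is the old entry divided by the pivot: 1/(3/2) = 2/3.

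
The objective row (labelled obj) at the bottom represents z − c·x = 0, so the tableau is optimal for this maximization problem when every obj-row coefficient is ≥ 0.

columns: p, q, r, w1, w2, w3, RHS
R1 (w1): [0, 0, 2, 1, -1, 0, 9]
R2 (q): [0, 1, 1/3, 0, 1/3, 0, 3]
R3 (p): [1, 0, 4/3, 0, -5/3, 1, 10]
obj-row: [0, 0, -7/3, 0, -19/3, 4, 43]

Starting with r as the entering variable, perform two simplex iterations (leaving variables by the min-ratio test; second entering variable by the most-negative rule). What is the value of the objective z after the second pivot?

Ratio test on column r — row 1: 9/2 = 9/2; row 2: 3/(1/3) = 9; row 3: 10/(4/3) = 15/2. Minimum is 9/2 at row 1 (w1 leaves); pivot element 2.
Pivot on row 1; the obj-row RHS becomes 43 − (-7/3)·(9/2) = 107/2.
Next entering variable (most negative obj-row entry -15/2): w2.
Ratio test on column w2 — row 1: entry -1/2 ≤ 0; row 2: (3/2)/(1/2) = 3; row 3: entry -1 ≤ 0. Minimum is 3 at row 2 (q leaves); pivot element 1/2.
After the second pivot the obj-row RHS is 107/2 − (-15/2)·3 = 76.

76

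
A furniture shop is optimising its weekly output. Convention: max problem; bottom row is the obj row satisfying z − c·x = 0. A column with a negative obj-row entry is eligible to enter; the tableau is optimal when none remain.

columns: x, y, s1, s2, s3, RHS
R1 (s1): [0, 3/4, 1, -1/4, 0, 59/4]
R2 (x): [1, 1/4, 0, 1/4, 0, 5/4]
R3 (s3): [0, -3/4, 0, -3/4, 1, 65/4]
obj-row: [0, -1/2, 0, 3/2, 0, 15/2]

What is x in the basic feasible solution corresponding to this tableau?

5/4

x is basic (row 2); its value is the RHS of that row, 5/4.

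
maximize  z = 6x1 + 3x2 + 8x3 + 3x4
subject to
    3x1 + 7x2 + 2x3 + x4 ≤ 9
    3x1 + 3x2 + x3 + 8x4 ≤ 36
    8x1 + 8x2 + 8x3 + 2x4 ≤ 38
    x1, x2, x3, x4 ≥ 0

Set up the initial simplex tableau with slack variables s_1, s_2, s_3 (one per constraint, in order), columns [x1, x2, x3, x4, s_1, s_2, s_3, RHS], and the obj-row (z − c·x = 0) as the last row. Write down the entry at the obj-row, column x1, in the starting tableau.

The obj-row carries the negated objective coefficients: the x1 entry is -6.

-6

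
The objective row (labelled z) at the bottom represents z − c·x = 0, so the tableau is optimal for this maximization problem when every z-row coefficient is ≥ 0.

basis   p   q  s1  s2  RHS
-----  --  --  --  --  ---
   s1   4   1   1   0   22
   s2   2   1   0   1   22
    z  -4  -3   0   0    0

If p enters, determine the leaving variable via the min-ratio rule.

Column p entries and ratios — s1: 22/4 = 11/2; s2: 22/2 = 11.
Smallest ratio is 11/2 in the row of s1, so s1 leaves.

s1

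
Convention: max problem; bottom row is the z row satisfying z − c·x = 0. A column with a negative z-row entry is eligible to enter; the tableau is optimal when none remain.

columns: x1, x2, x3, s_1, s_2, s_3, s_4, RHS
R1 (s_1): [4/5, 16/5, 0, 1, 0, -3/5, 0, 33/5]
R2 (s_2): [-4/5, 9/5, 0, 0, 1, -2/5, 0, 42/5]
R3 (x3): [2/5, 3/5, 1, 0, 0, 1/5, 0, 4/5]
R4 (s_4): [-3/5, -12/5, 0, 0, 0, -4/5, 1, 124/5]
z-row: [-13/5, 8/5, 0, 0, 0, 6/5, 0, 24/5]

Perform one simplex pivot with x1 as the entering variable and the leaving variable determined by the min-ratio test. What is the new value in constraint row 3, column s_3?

1/2

Ratio test on column x1 — row 1: (33/5)/(4/5) = 33/4; row 2: entry -4/5 ≤ 0; row 3: (4/5)/(2/5) = 2; row 4: entry -3/5 ≤ 0. Minimum is 2 at row 3 (x3 leaves); pivot element 2/5.
Divide row 3 by 2/5; eliminate column x1 from the other rows.
In the new row 3, the s_3 entry is the old entry divided by the pivot: (1/5)/(2/5) = 1/2.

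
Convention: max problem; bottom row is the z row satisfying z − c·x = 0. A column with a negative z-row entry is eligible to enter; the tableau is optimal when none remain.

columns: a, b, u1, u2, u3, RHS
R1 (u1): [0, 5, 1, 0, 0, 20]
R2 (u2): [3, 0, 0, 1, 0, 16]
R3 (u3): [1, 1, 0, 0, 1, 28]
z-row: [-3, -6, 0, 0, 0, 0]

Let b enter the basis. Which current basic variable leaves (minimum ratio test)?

Column b entries and ratios — u1: 20/5 = 4; u2: 0 ≤ 0, skip; u3: 28/1 = 28.
Smallest ratio is 4 in the row of u1, so u1 leaves.

u1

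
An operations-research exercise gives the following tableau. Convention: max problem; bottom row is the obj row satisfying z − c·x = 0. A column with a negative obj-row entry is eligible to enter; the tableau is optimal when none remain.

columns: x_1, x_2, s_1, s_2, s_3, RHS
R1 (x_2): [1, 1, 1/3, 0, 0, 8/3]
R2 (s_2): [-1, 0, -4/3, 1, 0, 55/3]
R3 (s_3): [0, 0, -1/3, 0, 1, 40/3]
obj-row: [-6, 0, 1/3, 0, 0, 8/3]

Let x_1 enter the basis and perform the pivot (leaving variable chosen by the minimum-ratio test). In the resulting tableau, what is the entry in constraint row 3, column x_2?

Ratio test on column x_1 — row 1: (8/3)/1 = 8/3; row 2: entry -1 ≤ 0; row 3: entry 0 ≤ 0. Minimum is 8/3 at row 1 (x_2 leaves); pivot element 1.
Divide row 1 by 1; eliminate column x_1 from the other rows.
Row 3 update in column x_2: 0 − 0·1 = 0.

0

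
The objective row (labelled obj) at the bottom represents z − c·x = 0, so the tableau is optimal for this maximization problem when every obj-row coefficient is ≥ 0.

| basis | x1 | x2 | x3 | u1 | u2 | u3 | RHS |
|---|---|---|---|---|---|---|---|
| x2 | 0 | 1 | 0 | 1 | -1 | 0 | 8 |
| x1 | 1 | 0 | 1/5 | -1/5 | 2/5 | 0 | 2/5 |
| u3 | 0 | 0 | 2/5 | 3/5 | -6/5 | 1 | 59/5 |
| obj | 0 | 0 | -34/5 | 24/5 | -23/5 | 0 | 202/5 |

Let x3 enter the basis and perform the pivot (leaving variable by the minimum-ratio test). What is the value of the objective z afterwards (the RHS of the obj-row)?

Ratio test on column x3 — row 1: entry 0 ≤ 0; row 2: (2/5)/(1/5) = 2; row 3: (59/5)/(2/5) = 59/2. Minimum is 2 at row 2 (x1 leaves); pivot element 1/5.
Pivot on row 2; the obj-row RHS becomes 202/5 − (-34/5)·2 = 54.

54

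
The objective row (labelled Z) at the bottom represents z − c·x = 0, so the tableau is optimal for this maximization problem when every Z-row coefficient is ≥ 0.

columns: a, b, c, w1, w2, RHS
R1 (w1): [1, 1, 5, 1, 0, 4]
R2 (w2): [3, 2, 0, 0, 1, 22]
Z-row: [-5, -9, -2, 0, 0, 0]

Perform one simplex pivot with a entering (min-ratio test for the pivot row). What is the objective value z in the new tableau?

20

Ratio test on column a — row 1: 4/1 = 4; row 2: 22/3 = 22/3. Minimum is 4 at row 1 (w1 leaves); pivot element 1.
Pivot on row 1; the Z-row RHS becomes 0 − (-5)·4 = 20.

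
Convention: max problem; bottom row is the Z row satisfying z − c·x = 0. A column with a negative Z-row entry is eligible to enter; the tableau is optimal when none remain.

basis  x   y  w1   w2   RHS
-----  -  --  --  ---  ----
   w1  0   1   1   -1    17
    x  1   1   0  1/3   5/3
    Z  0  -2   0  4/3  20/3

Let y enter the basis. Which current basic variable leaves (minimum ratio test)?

x

Column y entries and ratios — w1: 17/1 = 17; x: (5/3)/1 = 5/3.
Smallest ratio is 5/3 in the row of x, so x leaves.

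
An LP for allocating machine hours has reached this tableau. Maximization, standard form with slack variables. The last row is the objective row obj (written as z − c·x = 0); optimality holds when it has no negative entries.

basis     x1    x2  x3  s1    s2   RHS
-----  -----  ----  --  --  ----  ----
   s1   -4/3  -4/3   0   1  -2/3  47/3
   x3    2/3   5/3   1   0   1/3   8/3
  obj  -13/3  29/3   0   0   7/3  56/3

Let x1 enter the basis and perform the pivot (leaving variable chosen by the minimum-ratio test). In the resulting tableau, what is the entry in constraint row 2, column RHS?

Ratio test on column x1 — row 1: entry -4/3 ≤ 0; row 2: (8/3)/(2/3) = 4. Minimum is 4 at row 2 (x3 leaves); pivot element 2/3.
Divide row 2 by 2/3; eliminate column x1 from the other rows.
In the new row 2, the RHS entry is the old entry divided by the pivot: (8/3)/(2/3) = 4.

4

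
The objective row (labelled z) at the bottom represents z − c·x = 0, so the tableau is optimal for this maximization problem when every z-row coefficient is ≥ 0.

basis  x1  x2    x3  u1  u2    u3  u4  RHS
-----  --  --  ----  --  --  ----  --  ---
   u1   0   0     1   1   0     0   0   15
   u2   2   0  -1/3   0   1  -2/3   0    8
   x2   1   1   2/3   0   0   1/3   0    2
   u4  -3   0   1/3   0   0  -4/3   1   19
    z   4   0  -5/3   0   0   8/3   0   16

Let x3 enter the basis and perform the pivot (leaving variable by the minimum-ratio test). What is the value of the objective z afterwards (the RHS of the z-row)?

Ratio test on column x3 — row 1: 15/1 = 15; row 2: entry -1/3 ≤ 0; row 3: 2/(2/3) = 3; row 4: 19/(1/3) = 57. Minimum is 3 at row 3 (x2 leaves); pivot element 2/3.
Pivot on row 3; the z-row RHS becomes 16 − (-5/3)·3 = 21.

21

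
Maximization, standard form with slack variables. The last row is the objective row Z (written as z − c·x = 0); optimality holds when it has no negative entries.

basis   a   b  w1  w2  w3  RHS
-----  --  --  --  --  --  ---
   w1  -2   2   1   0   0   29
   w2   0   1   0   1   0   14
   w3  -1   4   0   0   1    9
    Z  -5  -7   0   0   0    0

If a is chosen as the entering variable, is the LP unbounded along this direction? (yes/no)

Every constraint-row entry in column a is ≤ 0, so increasing a is unbounded.

yes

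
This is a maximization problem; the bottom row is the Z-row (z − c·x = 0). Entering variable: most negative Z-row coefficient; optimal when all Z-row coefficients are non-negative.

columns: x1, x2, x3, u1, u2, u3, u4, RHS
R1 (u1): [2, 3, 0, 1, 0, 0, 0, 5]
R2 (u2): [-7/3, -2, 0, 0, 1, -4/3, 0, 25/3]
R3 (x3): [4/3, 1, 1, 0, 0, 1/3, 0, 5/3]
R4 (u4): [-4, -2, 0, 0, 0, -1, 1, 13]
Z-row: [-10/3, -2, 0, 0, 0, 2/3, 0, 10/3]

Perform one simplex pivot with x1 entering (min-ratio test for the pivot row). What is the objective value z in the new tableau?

15/2

Ratio test on column x1 — row 1: 5/2 = 5/2; row 2: entry -7/3 ≤ 0; row 3: (5/3)/(4/3) = 5/4; row 4: entry -4 ≤ 0. Minimum is 5/4 at row 3 (x3 leaves); pivot element 4/3.
Pivot on row 3; the Z-row RHS becomes 10/3 − (-10/3)·(5/4) = 15/2.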